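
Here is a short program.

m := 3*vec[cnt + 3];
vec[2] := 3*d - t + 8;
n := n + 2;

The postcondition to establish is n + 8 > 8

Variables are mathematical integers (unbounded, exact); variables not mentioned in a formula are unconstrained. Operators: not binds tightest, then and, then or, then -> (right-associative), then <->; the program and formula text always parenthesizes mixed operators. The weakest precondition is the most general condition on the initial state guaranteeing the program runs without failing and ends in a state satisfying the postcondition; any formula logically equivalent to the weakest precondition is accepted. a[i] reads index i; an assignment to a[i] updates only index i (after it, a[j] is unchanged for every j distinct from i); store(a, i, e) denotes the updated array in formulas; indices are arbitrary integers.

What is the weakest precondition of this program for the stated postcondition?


Working backward. After the program, the postcondition n + 8 > 8 must hold; in canonical form it is n > 0.
Before n := n + 2: n > -2
Before vec[2] := 3*d - t + 8: n > -2
Before m := 3*vec[cnt + 3]: n > -2
Answer: WP = n > -2


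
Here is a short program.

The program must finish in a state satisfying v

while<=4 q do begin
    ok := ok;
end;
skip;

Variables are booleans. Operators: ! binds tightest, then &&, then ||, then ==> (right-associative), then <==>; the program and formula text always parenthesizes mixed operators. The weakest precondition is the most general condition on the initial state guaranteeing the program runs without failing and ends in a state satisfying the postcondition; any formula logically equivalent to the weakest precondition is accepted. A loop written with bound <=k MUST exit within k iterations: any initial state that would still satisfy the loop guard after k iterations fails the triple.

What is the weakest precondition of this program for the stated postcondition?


Working backward. After the program, v must hold.
Before skip: v
Before the loop (bound <=4), unroll the exhaustion recursion (WP_0 = exit-now case; WP_j = one more guarded iteration, up to j = 4):
  WP_0: (!q) && v
  WP_1: (q ==> ((!q) && v)) && ((!q) ==> v)
  WP_2: (q ==> ((q ==> ((!q) && v)) && ((!q) ==> v))) && ((!q) ==> v)
  WP_3: (q ==> ((q ==> ((q ==> ((!q) && v)) && ((!q) ==> v))) && ((!q) ==> v))) && ((!q) ==> v)
  WP_4: (q ==> ((q ==> ((q ==> ((q ==> ((!q) && v)) && ((!q) ==> v))) && ((!q) ==> v))) && ((!q) ==> v))) && ((!q) ==> v)
So before the loop: (q ==> ((q ==> ((q ==> ((q ==> ((!q) && v)) && ((!q) ==> v))) && ((!q) ==> v))) && ((!q) ==> v))) && ((!q) ==> v)
Answer: WP = (q ==> ((q ==> ((q ==> ((q ==> ((!q) && v)) && ((!q) ==> v))) && ((!q) ==> v))) && ((!q) ==> v))) && ((!q) ==> v)


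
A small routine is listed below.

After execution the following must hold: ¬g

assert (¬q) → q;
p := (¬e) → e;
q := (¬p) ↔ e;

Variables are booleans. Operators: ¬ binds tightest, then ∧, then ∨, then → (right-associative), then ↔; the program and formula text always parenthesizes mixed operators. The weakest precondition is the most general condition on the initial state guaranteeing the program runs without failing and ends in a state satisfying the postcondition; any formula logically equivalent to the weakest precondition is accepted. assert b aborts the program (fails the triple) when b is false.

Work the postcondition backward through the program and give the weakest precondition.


Working backward. After the program, ¬g must hold.
Before q := (¬p) ↔ e: ¬g
Before p := (¬e) → e: ¬g
Before assert (¬q) → q: ((¬q) → q) ∧ (¬g)
Answer: WP = ((¬q) → q) ∧ (¬g)


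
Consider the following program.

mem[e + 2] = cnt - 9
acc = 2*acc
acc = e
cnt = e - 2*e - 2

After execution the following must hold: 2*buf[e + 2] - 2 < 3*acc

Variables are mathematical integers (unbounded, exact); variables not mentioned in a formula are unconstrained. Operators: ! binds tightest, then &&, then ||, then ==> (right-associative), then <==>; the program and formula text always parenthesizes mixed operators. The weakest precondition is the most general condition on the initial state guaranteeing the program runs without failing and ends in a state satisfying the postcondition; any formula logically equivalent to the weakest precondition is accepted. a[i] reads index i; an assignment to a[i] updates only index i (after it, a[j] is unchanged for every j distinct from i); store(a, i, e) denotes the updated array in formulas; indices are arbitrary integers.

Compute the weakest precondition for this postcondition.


Working backward. After the program, the postcondition 2*buf[e + 2] - 2 < 3*acc must hold; in canonical form it is 2*buf[e + 2] < 3*acc + 2.
Before cnt := e - 2*e - 2: 2*buf[e + 2] < 3*acc + 2
Before acc := e: 2*buf[e + 2] < 3*e + 2
Before acc := 2*acc: 2*buf[e + 2] < 3*e + 2
Before mem[e + 2] := cnt - 9: 2*buf[e + 2] < 3*e + 2
Answer: WP = 2*buf[e + 2] < 3*e + 2


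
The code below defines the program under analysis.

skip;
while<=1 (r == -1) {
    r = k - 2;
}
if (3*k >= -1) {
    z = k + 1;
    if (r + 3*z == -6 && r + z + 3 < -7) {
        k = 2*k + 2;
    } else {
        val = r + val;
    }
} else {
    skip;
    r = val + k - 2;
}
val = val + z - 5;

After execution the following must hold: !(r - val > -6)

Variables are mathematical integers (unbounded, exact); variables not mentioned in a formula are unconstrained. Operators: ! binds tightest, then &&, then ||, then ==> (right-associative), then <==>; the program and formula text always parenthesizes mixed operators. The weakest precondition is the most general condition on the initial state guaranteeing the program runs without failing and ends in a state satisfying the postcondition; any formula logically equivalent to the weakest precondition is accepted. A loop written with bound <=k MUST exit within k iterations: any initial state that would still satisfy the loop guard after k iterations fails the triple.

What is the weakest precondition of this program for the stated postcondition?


Working backward. After the program, the postcondition !(r - val > -6) must hold; in canonical form it is !(r > val - 6).
Before val := val + z - 5: !(r > val + z - 11)
Then branch requires ((3*k + r == -9 && k + r < -11) ==> (!(r > k + val - 10))) && ((!(3*k + r == -9 && k + r < -11)) ==> (!(k + val < 10))); else branch requires !(k > z - 9).
Before the if: (3*k >= -1 ==> (((3*k + r == -9 && k + r < -11) ==> (!(r > k + val - 10))) && ((!(3*k + r == -9 && k + r < -11)) ==> (!(k + val < 10))))) && ((!(3*k >= -1)) ==> (!(k > z - 9)))
Before the loop (bound <=1), unroll the exhaustion recursion (WP_0 = exit-now case; WP_j = one more guarded iteration, up to j = 1):
  WP_0: (!(r == -1)) && (3*k >= -1 ==> (((3*k + r == -9 && k + r < -11) ==> (!(r > k + val - 10))) && ((!(3*k + r == -9 && k + r < -11)) ==> (!(k + val < 10))))) && ((!(3*k >= -1)) ==> (!(k > z - 9)))
  WP_1: (r == -1 ==> ((!(k == 1)) && (3*k >= -1 ==> (((4*k == -7 && 2*k < -9) ==> (!(val < 8))) && ((!(4*k == -7 && 2*k < -9)) ==> (!(k + val < 10))))) && ((!(3*k >= -1)) ==> (!(k > z - 9))))) && ((!(r == -1)) ==> ((3*k >= -1 ==> (((3*k + r == -9 && k + r < -11) ==> (!(r > k + val - 10))) && ((!(3*k + r == -9 && k + r < -11)) ==> (!(k + val < 10))))) && ((!(3*k >= -1)) ==> (!(k > z - 9)))))
So before the loop: (r == -1 ==> ((!(k == 1)) && (3*k >= -1 ==> (((4*k == -7 && 2*k < -9) ==> (!(val < 8))) && ((!(4*k == -7 && 2*k < -9)) ==> (!(k + val < 10))))) && ((!(3*k >= -1)) ==> (!(k > z - 9))))) && ((!(r == -1)) ==> ((3*k >= -1 ==> (((3*k + r == -9 && k + r < -11) ==> (!(r > k + val - 10))) && ((!(3*k + r == -9 && k + r < -11)) ==> (!(k + val < 10))))) && ((!(3*k >= -1)) ==> (!(k > z - 9)))))
Before skip: (r == -1 ==> ((!(k == 1)) && (3*k >= -1 ==> (((4*k == -7 && 2*k < -9) ==> (!(val < 8))) && ((!(4*k == -7 && 2*k < -9)) ==> (!(k + val < 10))))) && ((!(3*k >= -1)) ==> (!(k > z - 9))))) && ((!(r == -1)) ==> ((3*k >= -1 ==> (((3*k + r == -9 && k + r < -11) ==> (!(r > k + val - 10))) && ((!(3*k + r == -9 && k + r < -11)) ==> (!(k + val < 10))))) && ((!(3*k >= -1)) ==> (!(k > z - 9)))))
Answer: WP = (r == -1 ==> ((!(k == 1)) && (3*k >= -1 ==> (((4*k == -7 && 2*k < -9) ==> (!(val < 8))) && ((!(4*k == -7 && 2*k < -9)) ==> (!(k + val < 10))))) && ((!(3*k >= -1)) ==> (!(k > z - 9))))) && ((!(r == -1)) ==> ((3*k >= -1 ==> (((3*k + r == -9 && k + r < -11) ==> (!(r > k + val - 10))) && ((!(3*k + r == -9 && k + r < -11)) ==> (!(k + val < 10))))) && ((!(3*k >= -1)) ==> (!(k > z - 9)))))


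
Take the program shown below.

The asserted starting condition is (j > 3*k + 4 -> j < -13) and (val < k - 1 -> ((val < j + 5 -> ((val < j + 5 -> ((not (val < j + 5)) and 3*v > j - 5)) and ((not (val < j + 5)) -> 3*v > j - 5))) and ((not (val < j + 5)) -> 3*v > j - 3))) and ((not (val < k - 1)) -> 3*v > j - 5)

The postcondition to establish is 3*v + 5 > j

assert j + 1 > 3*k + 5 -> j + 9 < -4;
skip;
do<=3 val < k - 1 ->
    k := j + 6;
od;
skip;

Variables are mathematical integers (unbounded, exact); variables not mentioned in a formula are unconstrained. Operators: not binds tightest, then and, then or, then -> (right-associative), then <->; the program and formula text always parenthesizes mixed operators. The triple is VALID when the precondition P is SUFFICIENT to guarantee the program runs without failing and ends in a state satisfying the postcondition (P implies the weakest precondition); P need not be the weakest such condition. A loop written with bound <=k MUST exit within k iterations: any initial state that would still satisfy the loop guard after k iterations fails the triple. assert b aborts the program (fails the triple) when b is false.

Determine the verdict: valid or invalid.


Working backward. After the program, the postcondition 3*v + 5 > j must hold; in canonical form it is 3*v > j - 5.
Before skip: 3*v > j - 5
Before the loop (bound <=3), unroll the exhaustion recursion (WP_0 = exit-now case; WP_j = one more guarded iteration, up to j = 3):
  WP_0: (not (val < k - 1)) and 3*v > j - 5
  WP_1: (val < k - 1 -> ((not (val < j + 5)) and 3*v > j - 5)) and ((not (val < k - 1)) -> 3*v > j - 5)
  WP_2: (val < k - 1 -> ((val < j + 5 -> ((not (val < j + 5)) and 3*v > j - 5)) and ((not (val < j + 5)) -> 3*v > j - 5))) and ((not (val < k - 1)) -> 3*v > j - 5)
  WP_3: (val < k - 1 -> ((val < j + 5 -> ((val < j + 5 -> ((not (val < j + 5)) and 3*v > j - 5)) and ((not (val < j + 5)) -> 3*v > j - 5))) and ((not (val < j + 5)) -> 3*v > j - 5))) and ((not (val < k - 1)) -> 3*v > j - 5)
So before the loop: (val < k - 1 -> ((val < j + 5 -> ((val < j + 5 -> ((not (val < j + 5)) and 3*v > j - 5)) and ((not (val < j + 5)) -> 3*v > j - 5))) and ((not (val < j + 5)) -> 3*v > j - 5))) and ((not (val < k - 1)) -> 3*v > j - 5)
Before skip: (val < k - 1 -> ((val < j + 5 -> ((val < j + 5 -> ((not (val < j + 5)) and 3*v > j - 5)) and ((not (val < j + 5)) -> 3*v > j - 5))) and ((not (val < j + 5)) -> 3*v > j - 5))) and ((not (val < k - 1)) -> 3*v > j - 5)
Before assert j + 1 > 3*k + 5 -> j + 9 < -4: (j > 3*k + 4 -> j < -13) and (val < k - 1 -> ((val < j + 5 -> ((val < j + 5 -> ((not (val < j + 5)) and 3*v > j - 5)) and ((not (val < j + 5)) -> 3*v > j - 5))) and ((not (val < j + 5)) -> 3*v > j - 5))) and ((not (val < k - 1)) -> 3*v > j - 5)
The weakest precondition is (j > 3*k + 4 -> j < -13) and (val < k - 1 -> ((val < j + 5 -> ((val < j + 5 -> ((not (val < j + 5)) and 3*v > j - 5)) and ((not (val < j + 5)) -> 3*v > j - 5))) and ((not (val < j + 5)) -> 3*v > j - 5))) and ((not (val < k - 1)) -> 3*v > j - 5).
Check whether (j > 3*k + 4 -> j < -13) and (val < k - 1 -> ((val < j + 5 -> ((val < j + 5 -> ((not (val < j + 5)) and 3*v > j - 5)) and ((not (val < j + 5)) -> 3*v > j - 5))) and ((not (val < j + 5)) -> 3*v > j - 3))) and ((not (val < k - 1)) -> 3*v > j - 5) implies it.
Every state satisfying the precondition satisfies the weakest precondition: the implication holds.
Answer: valid


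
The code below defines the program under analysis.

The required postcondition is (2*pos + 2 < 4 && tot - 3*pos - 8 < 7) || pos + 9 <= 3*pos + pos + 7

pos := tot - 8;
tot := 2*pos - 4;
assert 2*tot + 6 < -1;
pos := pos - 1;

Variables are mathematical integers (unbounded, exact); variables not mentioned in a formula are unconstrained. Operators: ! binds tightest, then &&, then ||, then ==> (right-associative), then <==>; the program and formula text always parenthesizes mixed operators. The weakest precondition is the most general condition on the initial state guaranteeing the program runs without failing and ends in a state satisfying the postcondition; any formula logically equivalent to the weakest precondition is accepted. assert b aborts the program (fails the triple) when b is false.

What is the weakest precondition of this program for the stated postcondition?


Working backward. After the program, the postcondition (2*pos + 2 < 4 && tot - 3*pos - 8 < 7) || pos + 9 <= 3*pos + pos + 7 must hold; in canonical form it is (2*pos < 2 && tot < 3*pos + 15) || 3*pos >= 2.
Before pos := pos - 1: (2*pos < 4 && tot < 3*pos + 12) || 3*pos >= 5
Before assert 2*tot + 6 < -1: 2*tot < -7 && ((2*pos < 4 && tot < 3*pos + 12) || 3*pos >= 5)
Before tot := 2*pos - 4: 4*pos < 1 && ((2*pos < 4 && pos > -16) || 3*pos >= 5)
Before pos := tot - 8: 4*tot < 33 && ((2*tot < 20 && tot > -8) || 3*tot >= 29)
Answer: WP = 4*tot < 33 && ((2*tot < 20 && tot > -8) || 3*tot >= 29)


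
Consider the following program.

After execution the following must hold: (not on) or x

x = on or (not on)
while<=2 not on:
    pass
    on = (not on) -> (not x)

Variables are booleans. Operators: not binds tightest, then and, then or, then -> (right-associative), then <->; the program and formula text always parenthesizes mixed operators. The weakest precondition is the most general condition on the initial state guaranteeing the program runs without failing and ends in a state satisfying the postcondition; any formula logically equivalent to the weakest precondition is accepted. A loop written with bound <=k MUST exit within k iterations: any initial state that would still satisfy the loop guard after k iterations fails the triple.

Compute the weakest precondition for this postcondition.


Working backward. After the program, (not on) or x must hold.
Before the loop (bound <=2), unroll the exhaustion recursion (WP_0 = exit-now case; WP_j = one more guarded iteration, up to j = 2):
  WP_0: on and ((not on) or x)
  WP_1: ((not on) -> (((not on) -> (not x)) and ((not ((not on) -> (not x))) or x))) and (on -> ((not on) or x))
  WP_2: ((not on) -> (((not ((not on) -> (not x))) -> (((not ((not on) -> (not x))) -> (not x)) and ((not ((not ((not on) -> (not x))) -> (not x))) or x))) and (((not on) -> (not x)) -> ((not ((not on) -> (not x))) or x)))) and (on -> ((not on) or x))
So before the loop: ((not on) -> (((not ((not on) -> (not x))) -> (((not ((not on) -> (not x))) -> (not x)) and ((not ((not ((not on) -> (not x))) -> (not x))) or x))) and (((not on) -> (not x)) -> ((not ((not on) -> (not x))) or x)))) and (on -> ((not on) or x))
Before x := on or (not on): (not on) -> ((not on) -> on)
Answer: WP = (not on) -> ((not on) -> on)


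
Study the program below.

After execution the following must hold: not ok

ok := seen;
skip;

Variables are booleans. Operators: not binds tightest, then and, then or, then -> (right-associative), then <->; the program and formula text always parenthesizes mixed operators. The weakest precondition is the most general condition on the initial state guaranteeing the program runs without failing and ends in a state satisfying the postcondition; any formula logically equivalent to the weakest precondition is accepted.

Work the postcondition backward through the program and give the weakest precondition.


Working backward. After the program, not ok must hold.
Before skip: not ok
Before ok := seen: not seen
Answer: WP = not seen


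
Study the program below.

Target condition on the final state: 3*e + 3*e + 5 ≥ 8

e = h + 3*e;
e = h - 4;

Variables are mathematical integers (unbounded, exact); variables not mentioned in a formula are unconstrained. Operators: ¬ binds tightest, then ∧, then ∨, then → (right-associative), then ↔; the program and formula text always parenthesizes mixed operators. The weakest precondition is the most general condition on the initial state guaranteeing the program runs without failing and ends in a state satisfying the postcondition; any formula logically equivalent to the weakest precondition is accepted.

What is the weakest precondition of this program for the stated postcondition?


Working backward. After the program, the postcondition 3*e + 3*e + 5 ≥ 8 must hold; in canonical form it is 6*e ≥ 3.
Before e := h - 4: 6*h ≥ 27
Before e := h + 3*e: 6*h ≥ 27
Answer: WP = 6*h ≥ 27


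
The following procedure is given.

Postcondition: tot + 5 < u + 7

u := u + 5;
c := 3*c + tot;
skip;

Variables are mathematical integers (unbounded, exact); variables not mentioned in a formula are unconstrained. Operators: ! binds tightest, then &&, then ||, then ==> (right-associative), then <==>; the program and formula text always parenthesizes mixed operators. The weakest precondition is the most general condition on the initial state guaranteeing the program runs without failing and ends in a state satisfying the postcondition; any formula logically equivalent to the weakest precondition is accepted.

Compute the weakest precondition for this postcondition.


Working backward. After the program, the postcondition tot + 5 < u + 7 must hold; in canonical form it is tot < u + 2.
Before skip: tot < u + 2
Before c := 3*c + tot: tot < u + 2
Before u := u + 5: tot < u + 7
Answer: WP = tot < u + 7


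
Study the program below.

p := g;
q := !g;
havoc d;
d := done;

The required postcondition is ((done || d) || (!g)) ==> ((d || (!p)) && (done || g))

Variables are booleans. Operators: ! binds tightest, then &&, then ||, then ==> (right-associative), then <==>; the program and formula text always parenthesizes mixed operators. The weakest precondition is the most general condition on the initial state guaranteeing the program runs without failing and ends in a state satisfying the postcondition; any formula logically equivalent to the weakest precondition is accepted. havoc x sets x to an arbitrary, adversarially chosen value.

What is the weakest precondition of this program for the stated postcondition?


Working backward. After the program, the postcondition ((done || d) || (!g)) ==> ((d || (!p)) && (done || g)) must hold; in canonical form it is (done || d || (!g)) ==> ((d || (!p)) && (done || g)).
Before d := done: (done || (!g)) ==> ((done || (!p)) && (done || g))
Before havoc d: (done || (!g)) ==> ((done || (!p)) && (done || g))
Before q := !g: (done || (!g)) ==> ((done || (!p)) && (done || g))
Before p := g: (done || (!g)) ==> ((done || (!g)) && (done || g))
Answer: WP = (done || (!g)) ==> ((done || (!g)) && (done || g))


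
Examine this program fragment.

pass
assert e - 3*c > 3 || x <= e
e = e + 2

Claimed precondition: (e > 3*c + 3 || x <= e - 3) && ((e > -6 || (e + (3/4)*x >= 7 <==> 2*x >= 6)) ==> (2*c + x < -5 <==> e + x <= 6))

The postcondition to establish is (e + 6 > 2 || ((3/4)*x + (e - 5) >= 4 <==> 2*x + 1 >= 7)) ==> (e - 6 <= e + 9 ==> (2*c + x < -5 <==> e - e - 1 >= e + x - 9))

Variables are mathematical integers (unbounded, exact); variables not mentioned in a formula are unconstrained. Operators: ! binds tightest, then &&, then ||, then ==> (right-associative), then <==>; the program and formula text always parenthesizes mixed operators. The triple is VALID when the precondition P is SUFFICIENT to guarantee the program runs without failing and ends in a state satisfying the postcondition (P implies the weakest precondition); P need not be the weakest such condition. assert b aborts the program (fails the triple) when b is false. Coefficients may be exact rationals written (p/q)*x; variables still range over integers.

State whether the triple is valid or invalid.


Working backward. After the program, the postcondition (e + 6 > 2 || ((3/4)*x + (e - 5) >= 4 <==> 2*x + 1 >= 7)) ==> (e - 6 <= e + 9 ==> (2*c + x < -5 <==> e - e - 1 >= e + x - 9)) must hold; in canonical form it is (e > -4 || (e + (3/4)*x >= 9 <==> 2*x >= 6)) ==> (2*c + x < -5 <==> e + x <= 8).
Before e := e + 2: (e > -6 || (e + (3/4)*x >= 7 <==> 2*x >= 6)) ==> (2*c + x < -5 <==> e + x <= 6)
Before assert e - 3*c > 3 || x <= e: (e > 3*c + 3 || x <= e) && ((e > -6 || (e + (3/4)*x >= 7 <==> 2*x >= 6)) ==> (2*c + x < -5 <==> e + x <= 6))
Before skip: (e > 3*c + 3 || x <= e) && ((e > -6 || (e + (3/4)*x >= 7 <==> 2*x >= 6)) ==> (2*c + x < -5 <==> e + x <= 6))
The weakest precondition is (e > 3*c + 3 || x <= e) && ((e > -6 || (e + (3/4)*x >= 7 <==> 2*x >= 6)) ==> (2*c + x < -5 <==> e + x <= 6)).
Check whether (e > 3*c + 3 || x <= e - 3) && ((e > -6 || (e + (3/4)*x >= 7 <==> 2*x >= 6)) ==> (2*c + x < -5 <==> e + x <= 6)) implies it.
Every state satisfying the precondition satisfies the weakest precondition: the implication holds.
Answer: valid


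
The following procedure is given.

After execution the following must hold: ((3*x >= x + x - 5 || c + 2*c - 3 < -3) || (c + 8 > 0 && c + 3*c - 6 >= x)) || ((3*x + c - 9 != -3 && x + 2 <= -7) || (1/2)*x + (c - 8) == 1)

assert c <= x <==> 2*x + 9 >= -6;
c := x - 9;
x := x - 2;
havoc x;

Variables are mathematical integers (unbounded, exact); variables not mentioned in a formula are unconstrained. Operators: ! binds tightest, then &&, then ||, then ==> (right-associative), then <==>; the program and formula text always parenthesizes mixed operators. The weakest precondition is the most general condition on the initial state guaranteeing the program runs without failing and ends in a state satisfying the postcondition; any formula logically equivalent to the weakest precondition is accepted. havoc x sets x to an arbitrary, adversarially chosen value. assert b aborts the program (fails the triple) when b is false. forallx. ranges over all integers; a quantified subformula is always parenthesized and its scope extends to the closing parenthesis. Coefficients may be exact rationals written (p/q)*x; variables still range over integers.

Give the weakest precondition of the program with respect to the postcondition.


Working backward. After the program, the postcondition ((3*x >= x + x - 5 || c + 2*c - 3 < -3) || (c + 8 > 0 && c + 3*c - 6 >= x)) || ((3*x + c - 9 != -3 && x + 2 <= -7) || (1/2)*x + (c - 8) == 1) must hold; in canonical form it is x >= -5 || 3*c < 0 || (c > -8 && 4*c >= x + 6) || (c + 3*x != 6 && x <= -9) || c + (1/2)*x == 9.
Before havoc x: forall x_1. (x_1 >= -5 || 3*c < 0 || (c > -8 && 4*c >= x_1 + 6) || (c + 3*x_1 != 6 && x_1 <= -9) || c + (1/2)*x_1 == 9)
Before x := x - 2: forall x_1. (x_1 >= -5 || 3*c < 0 || (c > -8 && 4*c >= x_1 + 6) || (c + 3*x_1 != 6 && x_1 <= -9) || c + (1/2)*x_1 == 9)
Before c := x - 9: forall x_1. (x_1 >= -5 || 3*x < 27 || (x > 1 && 4*x >= x_1 + 42) || (x + 3*x_1 != 15 && x_1 <= -9) || x + (1/2)*x_1 == 18)
Before assert c <= x <==> 2*x + 9 >= -6: (c <= x <==> 2*x >= -15) && (forall x_1. (x_1 >= -5 || 3*x < 27 || (x > 1 && 4*x >= x_1 + 42) || (x + 3*x_1 != 15 && x_1 <= -9) || x + (1/2)*x_1 == 18))
Answer: WP = (c <= x <==> 2*x >= -15) && (forall x_1. (x_1 >= -5 || 3*x < 27 || (x > 1 && 4*x >= x_1 + 42) || (x + 3*x_1 != 15 && x_1 <= -9) || x + (1/2)*x_1 == 18))


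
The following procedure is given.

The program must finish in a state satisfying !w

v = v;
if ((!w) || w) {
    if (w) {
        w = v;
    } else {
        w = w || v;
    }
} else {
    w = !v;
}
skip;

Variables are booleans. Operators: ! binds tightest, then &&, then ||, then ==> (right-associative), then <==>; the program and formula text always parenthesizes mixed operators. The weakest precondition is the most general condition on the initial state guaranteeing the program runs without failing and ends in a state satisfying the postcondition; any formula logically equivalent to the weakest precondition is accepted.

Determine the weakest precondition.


Working backward. After the program, !w must hold.
Before skip: !w
Then branch requires (w ==> (!v)) && ((!w) ==> (!(w || v))); else branch requires v.
Before the if: (w ==> (!v)) && ((!w) ==> (!(w || v)))
Before v := v: (w ==> (!v)) && ((!w) ==> (!(w || v)))
Answer: WP = (w ==> (!v)) && ((!w) ==> (!(w || v)))


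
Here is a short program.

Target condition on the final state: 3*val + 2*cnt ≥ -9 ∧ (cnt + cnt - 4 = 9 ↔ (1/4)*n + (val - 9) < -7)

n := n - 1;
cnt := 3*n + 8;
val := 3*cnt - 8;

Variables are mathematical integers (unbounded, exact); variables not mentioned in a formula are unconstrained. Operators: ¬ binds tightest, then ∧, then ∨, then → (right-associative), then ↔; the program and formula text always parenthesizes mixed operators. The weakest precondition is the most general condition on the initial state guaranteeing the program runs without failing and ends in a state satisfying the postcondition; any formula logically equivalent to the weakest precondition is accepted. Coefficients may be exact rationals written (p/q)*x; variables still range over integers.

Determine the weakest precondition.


Working backward. After the program, the postcondition 3*val + 2*cnt ≥ -9 ∧ (cnt + cnt - 4 = 9 ↔ (1/4)*n + (val - 9) < -7) must hold; in canonical form it is 2*cnt + 3*val ≥ -9 ∧ (2*cnt = 13 ↔ (1/4)*n + val < 2).
Before val := 3*cnt - 8: 11*cnt ≥ 15 ∧ (2*cnt = 13 ↔ 3*cnt + (1/4)*n < 10)
Before cnt := 3*n + 8: 33*n ≥ -73 ∧ (6*n = -3 ↔ (37/4)*n < -14)
Before n := n - 1: 33*n ≥ -40 ∧ (6*n = 3 ↔ (37/4)*n < -19/4)
Answer: WP = 33*n ≥ -40 ∧ (6*n = 3 ↔ (37/4)*n < -19/4)


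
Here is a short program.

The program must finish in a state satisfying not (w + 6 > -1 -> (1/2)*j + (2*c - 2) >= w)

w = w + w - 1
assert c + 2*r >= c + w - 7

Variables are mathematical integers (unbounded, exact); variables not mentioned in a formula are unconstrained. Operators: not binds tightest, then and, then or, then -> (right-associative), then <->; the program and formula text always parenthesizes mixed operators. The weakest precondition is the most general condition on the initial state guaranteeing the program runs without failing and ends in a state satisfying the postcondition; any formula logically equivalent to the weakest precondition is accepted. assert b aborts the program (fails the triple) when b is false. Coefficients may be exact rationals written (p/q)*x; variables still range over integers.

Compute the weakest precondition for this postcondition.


Working backward. After the program, the postcondition not (w + 6 > -1 -> (1/2)*j + (2*c - 2) >= w) must hold; in canonical form it is not (w > -7 -> 2*c + (1/2)*j >= w + 2).
Before assert c + 2*r >= c + w - 7: 2*r >= w - 7 and (not (w > -7 -> 2*c + (1/2)*j >= w + 2))
Before w := w + w - 1: 2*r >= 2*w - 8 and (not (2*w > -6 -> 2*c + (1/2)*j >= 2*w + 1))
Answer: WP = 2*r >= 2*w - 8 and (not (2*w > -6 -> 2*c + (1/2)*j >= 2*w + 1))


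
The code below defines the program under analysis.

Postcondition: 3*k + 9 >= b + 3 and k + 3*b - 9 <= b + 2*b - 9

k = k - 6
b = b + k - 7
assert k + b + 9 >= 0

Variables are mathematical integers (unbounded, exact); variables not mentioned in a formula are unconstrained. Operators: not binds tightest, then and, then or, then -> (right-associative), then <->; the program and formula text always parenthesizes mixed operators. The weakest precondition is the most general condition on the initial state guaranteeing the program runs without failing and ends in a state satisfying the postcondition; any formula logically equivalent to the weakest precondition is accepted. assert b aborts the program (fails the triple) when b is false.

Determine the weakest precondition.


Working backward. After the program, the postcondition 3*k + 9 >= b + 3 and k + 3*b - 9 <= b + 2*b - 9 must hold; in canonical form it is 3*k >= b - 6 and k <= 0.
Before assert k + b + 9 >= 0: b + k >= -9 and 3*k >= b - 6 and k <= 0
Before b := b + k - 7: b + 2*k >= -2 and 2*k >= b - 13 and k <= 0
Before k := k - 6: b + 2*k >= 10 and 2*k >= b - 1 and k <= 6
Answer: WP = b + 2*k >= 10 and 2*k >= b - 1 and k <= 6


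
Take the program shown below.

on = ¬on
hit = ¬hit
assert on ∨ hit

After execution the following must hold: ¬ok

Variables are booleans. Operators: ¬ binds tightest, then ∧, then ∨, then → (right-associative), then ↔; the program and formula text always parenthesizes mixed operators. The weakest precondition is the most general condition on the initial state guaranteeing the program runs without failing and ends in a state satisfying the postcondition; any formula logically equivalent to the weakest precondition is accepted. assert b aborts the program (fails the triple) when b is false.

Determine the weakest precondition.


Working backward. After the program, ¬ok must hold.
Before assert on ∨ hit: (on ∨ hit) ∧ (¬ok)
Before hit := ¬hit: (on ∨ (¬hit)) ∧ (¬ok)
Before on := ¬on: ((¬on) ∨ (¬hit)) ∧ (¬ok)
Answer: WP = ((¬on) ∨ (¬hit)) ∧ (¬ok)


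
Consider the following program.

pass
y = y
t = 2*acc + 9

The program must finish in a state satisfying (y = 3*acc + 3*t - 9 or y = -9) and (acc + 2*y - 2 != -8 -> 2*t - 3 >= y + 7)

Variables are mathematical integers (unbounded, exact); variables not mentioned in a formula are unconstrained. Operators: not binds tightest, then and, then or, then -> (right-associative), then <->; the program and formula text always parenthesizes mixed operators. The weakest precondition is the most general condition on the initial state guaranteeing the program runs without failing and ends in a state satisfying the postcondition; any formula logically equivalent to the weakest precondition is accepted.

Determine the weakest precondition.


Working backward. After the program, the postcondition (y = 3*acc + 3*t - 9 or y = -9) and (acc + 2*y - 2 != -8 -> 2*t - 3 >= y + 7) must hold; in canonical form it is (y = 3*acc + 3*t - 9 or y = -9) and (acc + 2*y != -6 -> 2*t >= y + 10).
Before t := 2*acc + 9: (y = 9*acc + 18 or y = -9) and (acc + 2*y != -6 -> 4*acc >= y - 8)
Before y := y: (y = 9*acc + 18 or y = -9) and (acc + 2*y != -6 -> 4*acc >= y - 8)
Before skip: (y = 9*acc + 18 or y = -9) and (acc + 2*y != -6 -> 4*acc >= y - 8)
Answer: WP = (y = 9*acc + 18 or y = -9) and (acc + 2*y != -6 -> 4*acc >= y - 8)


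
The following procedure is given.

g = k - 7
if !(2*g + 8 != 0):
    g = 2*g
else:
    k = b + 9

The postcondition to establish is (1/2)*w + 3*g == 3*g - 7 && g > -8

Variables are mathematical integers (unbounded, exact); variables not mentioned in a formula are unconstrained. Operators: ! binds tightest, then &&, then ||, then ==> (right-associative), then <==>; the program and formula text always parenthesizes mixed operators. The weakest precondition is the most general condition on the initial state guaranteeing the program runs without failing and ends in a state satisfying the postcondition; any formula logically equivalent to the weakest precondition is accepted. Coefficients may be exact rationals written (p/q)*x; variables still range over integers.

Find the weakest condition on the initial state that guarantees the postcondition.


Working backward. After the program, the postcondition (1/2)*w + 3*g == 3*g - 7 && g > -8 must hold; in canonical form it is (1/2)*w == -7 && g > -8.
Then branch requires (1/2)*w == -7 && 2*g > -8; else branch requires (1/2)*w == -7 && g > -8.
Before the if: ((!(2*g != -8)) ==> ((1/2)*w == -7 && 2*g > -8)) && (2*g != -8 ==> ((1/2)*w == -7 && g > -8))
Before g := k - 7: ((!(2*k != 6)) ==> ((1/2)*w == -7 && 2*k > 6)) && (2*k != 6 ==> ((1/2)*w == -7 && k > -1))
Answer: WP = ((!(2*k != 6)) ==> ((1/2)*w == -7 && 2*k > 6)) && (2*k != 6 ==> ((1/2)*w == -7 && k > -1))


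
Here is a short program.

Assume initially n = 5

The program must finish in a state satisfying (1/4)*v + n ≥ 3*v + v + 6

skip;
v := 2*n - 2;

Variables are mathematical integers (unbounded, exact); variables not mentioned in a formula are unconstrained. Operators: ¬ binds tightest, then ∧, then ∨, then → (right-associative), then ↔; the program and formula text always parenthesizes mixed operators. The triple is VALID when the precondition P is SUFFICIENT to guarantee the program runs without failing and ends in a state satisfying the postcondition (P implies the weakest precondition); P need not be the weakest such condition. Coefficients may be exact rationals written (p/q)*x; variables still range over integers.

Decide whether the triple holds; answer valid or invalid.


Working backward. After the program, the postcondition (1/4)*v + n ≥ 3*v + v + 6 must hold; in canonical form it is n ≥ (15/4)*v + 6.
Before v := 2*n - 2: (13/2)*n ≤ 3/2
Before skip: (13/2)*n ≤ 3/2
The weakest precondition is (13/2)*n ≤ 3/2.
Check whether n = 5 implies it.
Countermodel: at the initial state n = 5, the precondition holds but the weakest precondition fails.
Answer: invalid


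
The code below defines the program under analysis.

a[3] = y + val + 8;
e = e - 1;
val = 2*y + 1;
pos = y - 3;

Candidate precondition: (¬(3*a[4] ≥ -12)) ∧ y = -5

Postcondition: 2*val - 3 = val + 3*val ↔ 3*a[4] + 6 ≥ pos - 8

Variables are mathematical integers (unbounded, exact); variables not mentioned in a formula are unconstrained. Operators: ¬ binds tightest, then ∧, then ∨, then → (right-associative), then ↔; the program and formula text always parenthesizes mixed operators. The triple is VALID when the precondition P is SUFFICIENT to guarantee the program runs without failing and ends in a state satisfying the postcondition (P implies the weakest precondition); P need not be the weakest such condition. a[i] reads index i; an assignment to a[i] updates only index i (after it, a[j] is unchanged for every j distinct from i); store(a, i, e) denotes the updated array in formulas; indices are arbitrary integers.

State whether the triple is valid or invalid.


Working backward. After the program, the postcondition 2*val - 3 = val + 3*val ↔ 3*a[4] + 6 ≥ pos - 8 must hold; in canonical form it is 2*val = -3 ↔ 3*a[4] ≥ pos - 14.
Before pos := y - 3: 2*val = -3 ↔ 3*a[4] ≥ y - 17
Before val := 2*y + 1: 4*y = -5 ↔ 3*a[4] ≥ y - 17
Before e := e - 1: 4*y = -5 ↔ 3*a[4] ≥ y - 17
Before a[3] := y + val + 8: 4*y = -5 ↔ 3*a[4] ≥ y - 17
The weakest precondition is 4*y = -5 ↔ 3*a[4] ≥ y - 17.
Check whether (¬(3*a[4] ≥ -12)) ∧ y = -5 implies it.
Countermodel: at the initial state a = {[4] = -5, elsewhere -5}, y = -5, the precondition holds but the weakest precondition fails.
Answer: invalid


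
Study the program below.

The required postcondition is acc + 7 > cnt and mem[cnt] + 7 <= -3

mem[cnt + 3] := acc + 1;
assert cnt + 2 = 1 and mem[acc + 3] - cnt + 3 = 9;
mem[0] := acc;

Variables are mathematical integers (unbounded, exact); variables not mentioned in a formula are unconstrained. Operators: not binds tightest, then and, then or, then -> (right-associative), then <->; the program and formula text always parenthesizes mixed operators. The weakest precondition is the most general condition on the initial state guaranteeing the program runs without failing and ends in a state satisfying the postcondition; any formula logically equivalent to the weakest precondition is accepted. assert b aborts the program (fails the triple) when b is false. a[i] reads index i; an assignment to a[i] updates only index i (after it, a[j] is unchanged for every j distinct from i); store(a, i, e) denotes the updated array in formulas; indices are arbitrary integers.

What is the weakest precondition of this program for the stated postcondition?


Working backward. After the program, the postcondition acc + 7 > cnt and mem[cnt] + 7 <= -3 must hold; in canonical form it is acc > cnt - 7 and mem[cnt] <= -10.
Before mem[0] := acc: acc > cnt - 7 and store(mem, 0, acc)[cnt] <= -10
Before assert cnt + 2 = 1 and mem[acc + 3] - cnt + 3 = 9: cnt = -1 and mem[acc + 3] = cnt + 6 and acc > cnt - 7 and store(mem, 0, acc)[cnt] <= -10
Before mem[cnt + 3] := acc + 1: cnt = -1 and store(mem, cnt + 3, acc + 1)[acc + 3] = cnt + 6 and acc > cnt - 7 and store(store(mem, cnt + 3, acc + 1), 0, acc)[cnt] <= -10
Answer: WP = cnt = -1 and store(mem, cnt + 3, acc + 1)[acc + 3] = cnt + 6 and acc > cnt - 7 and store(store(mem, cnt + 3, acc + 1), 0, acc)[cnt] <= -10


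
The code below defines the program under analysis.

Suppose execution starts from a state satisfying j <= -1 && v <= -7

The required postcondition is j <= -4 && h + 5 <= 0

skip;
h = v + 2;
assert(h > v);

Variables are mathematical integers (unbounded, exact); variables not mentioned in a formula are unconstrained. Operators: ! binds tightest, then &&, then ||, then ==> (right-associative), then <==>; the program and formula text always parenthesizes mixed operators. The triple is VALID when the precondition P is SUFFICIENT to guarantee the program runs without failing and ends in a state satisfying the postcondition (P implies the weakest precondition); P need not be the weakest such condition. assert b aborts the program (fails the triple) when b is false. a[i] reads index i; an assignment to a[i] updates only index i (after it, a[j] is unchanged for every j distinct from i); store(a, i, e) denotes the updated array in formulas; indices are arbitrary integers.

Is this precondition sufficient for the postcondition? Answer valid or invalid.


Working backward. After the program, the postcondition j <= -4 && h + 5 <= 0 must hold; in canonical form it is j <= -4 && h <= -5.
Before assert h > v: h > v && j <= -4 && h <= -5
Before h := v + 2: j <= -4 && v <= -7
Before skip: j <= -4 && v <= -7
The weakest precondition is j <= -4 && v <= -7.
Check whether j <= -1 && v <= -7 implies it.
Countermodel: at the initial state j = -3, v = -7, the precondition holds but the weakest precondition fails.
Answer: invalid


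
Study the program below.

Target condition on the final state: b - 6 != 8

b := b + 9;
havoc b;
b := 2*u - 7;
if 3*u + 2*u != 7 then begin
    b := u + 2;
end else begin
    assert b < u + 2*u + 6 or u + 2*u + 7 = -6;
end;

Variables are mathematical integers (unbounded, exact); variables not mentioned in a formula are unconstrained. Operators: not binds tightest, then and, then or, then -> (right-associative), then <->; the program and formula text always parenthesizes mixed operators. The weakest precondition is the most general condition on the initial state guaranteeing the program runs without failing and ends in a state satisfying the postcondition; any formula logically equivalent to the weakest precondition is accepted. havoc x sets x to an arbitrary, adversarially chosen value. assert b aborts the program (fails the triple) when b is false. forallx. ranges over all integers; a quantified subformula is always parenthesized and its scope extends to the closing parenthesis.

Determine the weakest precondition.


Working backward. After the program, the postcondition b - 6 != 8 must hold; in canonical form it is b != 14.
Then branch requires u != 12; else branch requires (b < 3*u + 6 or 3*u = -13) and b != 14.
Before the if: (5*u != 7 -> u != 12) and ((not (5*u != 7)) -> ((b < 3*u + 6 or 3*u = -13) and b != 14))
Before b := 2*u - 7: (5*u != 7 -> u != 12) and ((not (5*u != 7)) -> ((u > -13 or 3*u = -13) and 2*u != 21))
Before havoc b: (5*u != 7 -> u != 12) and ((not (5*u != 7)) -> ((u > -13 or 3*u = -13) and 2*u != 21))
Before b := b + 9: (5*u != 7 -> u != 12) and ((not (5*u != 7)) -> ((u > -13 or 3*u = -13) and 2*u != 21))
Answer: WP = (5*u != 7 -> u != 12) and ((not (5*u != 7)) -> ((u > -13 or 3*u = -13) and 2*u != 21))


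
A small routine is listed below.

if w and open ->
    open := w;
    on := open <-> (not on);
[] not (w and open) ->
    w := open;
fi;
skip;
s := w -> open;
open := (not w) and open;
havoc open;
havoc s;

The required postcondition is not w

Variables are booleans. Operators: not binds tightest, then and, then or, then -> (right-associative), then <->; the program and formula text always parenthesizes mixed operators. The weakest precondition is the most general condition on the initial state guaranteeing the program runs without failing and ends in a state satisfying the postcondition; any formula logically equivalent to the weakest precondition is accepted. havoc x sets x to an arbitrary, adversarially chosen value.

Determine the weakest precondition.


Working backward. After the program, not w must hold.
Before havoc s: not w
Before havoc open: not w
Before open := (not w) and open: not w
Before s := w -> open: not w
Before skip: not w
Then branch requires not w; else branch requires not open.
Before the if: ((w and open) -> (not w)) and ((not (w and open)) -> (not open))
Answer: WP = ((w and open) -> (not w)) and ((not (w and open)) -> (not open))
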